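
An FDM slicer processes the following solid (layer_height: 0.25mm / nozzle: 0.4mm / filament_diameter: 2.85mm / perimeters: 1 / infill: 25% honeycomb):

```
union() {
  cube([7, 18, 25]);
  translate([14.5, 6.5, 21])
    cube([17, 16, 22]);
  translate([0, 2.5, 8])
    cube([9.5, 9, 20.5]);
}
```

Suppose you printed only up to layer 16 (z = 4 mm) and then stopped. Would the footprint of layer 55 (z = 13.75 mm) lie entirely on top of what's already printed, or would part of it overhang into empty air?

Compare the two slices. At z = 4: the 7×18 cube contributes its full rectangle (area 126.00 mm²); the cube at (14.5, 6.5) does not reach this height (z outside [21, 43]); the cube at (0, 2.5) is not intersected at this z (z outside [8, 28.5]); Combining (union): only the 7×18 cube is present, so the union is just that shape — area = 126.00 mm². At z = 13.75: the 7×18 cube contributes its full rectangle (area 126.00 mm²); the cube at (14.5, 6.5) is absent (z outside [21, 43]); the 9.5×9 cube at (0, 2.5) contributes its full rectangle (area 85.50 mm²); Merging all regions: the regions partially overlap — summed areas 211.50 mm² minus the doubly-counted overlap 63.00 mm² gives 148.50 mm² — area = 148.50 mm². Checking containment: at z = 13.75 the cross-section extends beyond the z = 4 cross-section by about 22.50 mm².

part overhangs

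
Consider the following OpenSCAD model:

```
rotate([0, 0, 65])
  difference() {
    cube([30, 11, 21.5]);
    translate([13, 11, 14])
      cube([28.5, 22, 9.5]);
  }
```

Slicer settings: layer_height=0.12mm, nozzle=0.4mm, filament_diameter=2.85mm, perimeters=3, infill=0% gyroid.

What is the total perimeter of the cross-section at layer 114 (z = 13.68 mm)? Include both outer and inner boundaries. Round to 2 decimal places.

At z = 13.68 mm: the cube is present — its section is the full 30×11 rectangle (perimeter 82.00 mm); the cube at (13, 11) does not reach this height (z outside [14, 23.5]); After the difference (first − rest): none of the subtracted shapes is present at this height, so the 30×11 cube is unchanged — boundary = 82.00 mm; (whole slice rotated 65° about Z — lengths, areas and connectivity unchanged). Overall, the cross-section is a single solid region. Total boundary length (outer) = 82.00 mm.

82.00 mm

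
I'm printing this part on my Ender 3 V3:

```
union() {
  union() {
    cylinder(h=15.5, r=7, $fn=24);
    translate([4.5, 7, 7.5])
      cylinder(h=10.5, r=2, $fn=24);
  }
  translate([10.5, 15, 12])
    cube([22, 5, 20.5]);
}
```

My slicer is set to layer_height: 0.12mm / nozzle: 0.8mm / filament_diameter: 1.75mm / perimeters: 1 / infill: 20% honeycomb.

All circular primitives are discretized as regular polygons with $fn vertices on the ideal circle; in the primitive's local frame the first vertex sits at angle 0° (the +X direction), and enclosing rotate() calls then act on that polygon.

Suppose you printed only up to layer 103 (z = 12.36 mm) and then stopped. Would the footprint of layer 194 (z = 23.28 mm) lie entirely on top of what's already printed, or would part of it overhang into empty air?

Compare the two slices. At z = 12.36: the cylinder: section is a regular 24-gon, circumradius r=7 (area = (24/2)·7.000²·sin(360°/24) = 152.19 mm²); the r=2 cylinder at (4.5, 7) gives a regular 24-gon of circumradius 2 (constant along its height) (area = (24/2)·2.000²·sin(360°/24) = 12.42 mm²); Merging all regions: the regions partially overlap — summed areas 164.61 mm² minus the doubly-counted overlap 1.12 mm² gives 163.49 mm² — area = 163.49 mm²; the 22×5 cube at (10.5, 15) contributes its full rectangle (area 110.00 mm²); Taking the union: the 2 present regions are separate (no shared area or edge), so areas and boundary lengths simply add and each stays a separate island — area = 273.49 mm². At z = 23.28: the cylinder does not reach this height (z outside [0, 15.5]); the cylinder at (4.5, 7) is absent (z outside [7.5, 18]); Taking the union: nothing is present at this height; the cube at (10.5, 15) (footprint 22×5) is included at this height (area 110.00 mm²); Taking the union: only the 22×5 cube at (10.5, 15) is present, so the union is just that shape — area = 110.00 mm². Checking containment: the cross-section at z = 23.28 is a subset of the cross-section at z = 12.36.

entirely on top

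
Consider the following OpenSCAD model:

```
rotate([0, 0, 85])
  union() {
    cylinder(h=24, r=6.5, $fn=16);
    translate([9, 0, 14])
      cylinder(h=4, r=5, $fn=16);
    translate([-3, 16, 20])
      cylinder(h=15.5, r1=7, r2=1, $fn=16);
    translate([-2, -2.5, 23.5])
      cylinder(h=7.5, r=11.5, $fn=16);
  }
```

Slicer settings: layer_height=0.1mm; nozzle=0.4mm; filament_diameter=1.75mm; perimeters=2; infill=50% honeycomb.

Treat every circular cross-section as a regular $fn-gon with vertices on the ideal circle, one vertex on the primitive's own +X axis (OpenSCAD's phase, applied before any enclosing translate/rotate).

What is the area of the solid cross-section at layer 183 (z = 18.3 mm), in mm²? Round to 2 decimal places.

At z = 18.3 mm: the cylinder: section is a regular 16-gon, circumradius r=6.5 (area = (16/2)·6.500²·sin(360°/16) = 129.35 mm²); the cylinder at (9, 0) is not intersected at this z (z outside [14, 18]); the cone at (-3, 16) is absent (z outside [20, 35.5]); the cylinder at (-2, -2.5) is absent (z outside [23.5, 31]); Taking the union: only the r=6.5 cylinder is present, so the union is just that shape — area = 129.35 mm²; (rotated 85° about Z; rotation is an isometry so areas/perimeters/island counts are preserved). Overall, the cross-section is a single solid region. Net area = 129.35 mm².

129.35 mm²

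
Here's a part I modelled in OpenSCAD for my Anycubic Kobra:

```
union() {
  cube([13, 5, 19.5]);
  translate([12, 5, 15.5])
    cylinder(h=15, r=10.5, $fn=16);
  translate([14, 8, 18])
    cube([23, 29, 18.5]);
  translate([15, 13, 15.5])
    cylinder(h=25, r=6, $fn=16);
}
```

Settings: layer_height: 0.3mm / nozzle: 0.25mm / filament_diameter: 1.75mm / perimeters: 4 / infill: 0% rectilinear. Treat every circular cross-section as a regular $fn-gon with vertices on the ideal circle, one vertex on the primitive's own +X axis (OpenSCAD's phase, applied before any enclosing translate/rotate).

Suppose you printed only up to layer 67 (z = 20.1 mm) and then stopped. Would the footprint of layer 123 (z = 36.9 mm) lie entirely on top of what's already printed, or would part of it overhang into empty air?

entirely on top

Compare the two slices. At z = 20.1: the cube is not intersected at this z (z outside [0, 19.5]); the r=10.5 cylinder at (12, 5) gives a regular 16-gon of circumradius 10.5 (constant along its height) (area = (16/2)·10.500²·sin(360°/16) = 337.53 mm²); the 23×29 cube at (14, 8) contributes its full rectangle (area 667.00 mm²); the cylinder at (15, 13): section is a regular 16-gon, circumradius r=6 (area = (16/2)·6.000²·sin(360°/16) = 110.21 mm²); Combining (union): the regions partially overlap — summed areas 1114.74 mm² minus the doubly-counted overlap 138.57 mm² gives 976.17 mm² — area = 976.17 mm². At z = 36.9: the cube is absent (z outside [0, 19.5]); the cylinder at (12, 5) is absent (z outside [15.5, 30.5]); the cube at (14, 8) does not reach this height (z outside [18, 36.5]); the r=6 cylinder at (15, 13) gives a regular 16-gon of circumradius 6 (constant along its height) (area = (16/2)·6.000²·sin(360°/16) = 110.21 mm²); Combining (union): only the r=6 cylinder at (15, 13) is present, so the union is just that shape — area = 110.21 mm². Checking containment: the cross-section at z = 36.9 is a subset of the cross-section at z = 20.1.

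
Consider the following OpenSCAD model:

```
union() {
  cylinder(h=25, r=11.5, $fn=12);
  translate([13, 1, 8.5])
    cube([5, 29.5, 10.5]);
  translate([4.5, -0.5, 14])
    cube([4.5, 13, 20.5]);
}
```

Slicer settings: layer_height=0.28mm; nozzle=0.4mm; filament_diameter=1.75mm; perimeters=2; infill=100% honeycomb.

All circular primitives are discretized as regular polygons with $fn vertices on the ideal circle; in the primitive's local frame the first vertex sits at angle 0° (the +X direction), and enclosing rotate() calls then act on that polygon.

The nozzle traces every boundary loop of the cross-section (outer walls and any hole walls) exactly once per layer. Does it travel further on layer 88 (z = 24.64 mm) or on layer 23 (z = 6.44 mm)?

layer 88 (z = 24.64 mm)

Layer 88 (z = 24.64): the r=11.5 cylinder contributes a regular 12-gon of circumradius 11.5 (perimeter = 2·12·11.500·sin(180°/12) = 71.43 mm); the cube at (13, 1) does not reach this height (z outside [8.5, 19]); the 4.5×13 cube at (4.5, -0.5) contributes its full rectangle (perimeter 35.00 mm); Taking the union: the regions partially overlap (shared area 41.99 mm²), so the edge portions inside another operand are dropped and the merged outline is re-measured after clipping — boundary = 78.04 mm. So its perimeter = 78.04 mm. Layer 23 (z = 6.44): the cylinder: section is a regular 12-gon, circumradius r=11.5 (perimeter = 2·12·11.500·sin(180°/12) = 71.43 mm); the cube at (13, 1) is not intersected at this z (z outside [8.5, 19]); the cube at (4.5, -0.5) is absent (z outside [14, 34.5]); Merging all regions: only the r=11.5 cylinder is present, so the union is just that shape — boundary = 71.43 mm. So its perimeter = 71.43 mm. Layer 88 is larger (78.04 vs 71.43 mm).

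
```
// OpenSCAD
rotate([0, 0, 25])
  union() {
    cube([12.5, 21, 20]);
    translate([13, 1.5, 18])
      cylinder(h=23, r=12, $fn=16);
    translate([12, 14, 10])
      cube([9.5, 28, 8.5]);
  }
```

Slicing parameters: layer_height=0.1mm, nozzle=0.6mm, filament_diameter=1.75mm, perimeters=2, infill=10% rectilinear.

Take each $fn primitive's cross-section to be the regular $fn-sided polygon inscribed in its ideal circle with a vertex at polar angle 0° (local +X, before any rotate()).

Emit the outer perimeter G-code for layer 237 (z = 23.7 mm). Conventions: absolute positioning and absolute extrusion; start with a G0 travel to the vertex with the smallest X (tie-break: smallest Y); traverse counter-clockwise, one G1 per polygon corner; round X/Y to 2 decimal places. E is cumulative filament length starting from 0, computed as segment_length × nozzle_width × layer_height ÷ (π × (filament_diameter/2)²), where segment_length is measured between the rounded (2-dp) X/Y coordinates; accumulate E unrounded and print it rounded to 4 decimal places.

At z = 23.7 mm: the cube is absent (z outside [0, 20]); the cylinder at (13, 1.5): section is a regular 16-gon, circumradius r=12; the cube at (12, 14) is not intersected at this z (z outside [10, 18.5]); Combining (union): only the r=12 cylinder at (13, 1.5) is present, so the union is just that shape — 1 connected region; (rotated 25° about Z; rotation is an isometry so areas/perimeters/island counts are preserved). The outline is a single polygon with 16 vertices. Extrusion per mm of travel: 0.6 × 0.1 / (π × 0.875²) = 0.024945. Accumulating E over each segment gives final E = 1.8687.

G0 X-0.84 Y6.33 Z23.70
G1 X0.27 Y1.78 E0.1168
G1 X3.04 Y-1.99 E0.2335
G1 X7.04 Y-4.42 E0.3503
G1 X11.67 Y-5.14 E0.4672
G1 X16.22 Y-4.02 E0.5840
G1 X20.00 Y-1.25 E0.7009
G1 X22.42 Y2.75 E0.8176
G1 X23.14 Y7.38 E0.9345
G1 X22.02 Y11.92 E1.0511
G1 X19.26 Y15.70 E1.1679
G1 X15.25 Y18.13 E1.2848
G1 X10.62 Y18.84 E1.4017
G1 X6.08 Y17.73 E1.5182
G1 X2.30 Y14.96 E1.6351
G1 X-0.13 Y10.96 E1.7519
G1 X-0.84 Y6.33 E1.8687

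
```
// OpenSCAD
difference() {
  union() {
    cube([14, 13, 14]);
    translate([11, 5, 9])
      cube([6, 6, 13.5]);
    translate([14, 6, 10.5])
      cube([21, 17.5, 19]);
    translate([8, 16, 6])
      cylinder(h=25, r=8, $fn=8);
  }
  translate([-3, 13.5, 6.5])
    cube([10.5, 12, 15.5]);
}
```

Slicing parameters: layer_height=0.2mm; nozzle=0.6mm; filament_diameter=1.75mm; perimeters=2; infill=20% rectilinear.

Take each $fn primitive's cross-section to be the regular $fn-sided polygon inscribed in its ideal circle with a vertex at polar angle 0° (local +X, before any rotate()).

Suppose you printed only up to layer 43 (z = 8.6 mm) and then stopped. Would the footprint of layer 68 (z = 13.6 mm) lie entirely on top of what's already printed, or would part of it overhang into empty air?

part overhangs

Compare the two slices. At z = 8.6: the cube is present — its section is the full 14×13 rectangle (area 182.00 mm²); the cube at (11, 5) is absent (z outside [9, 22.5]); the cube at (14, 6) is not intersected at this z (z outside [10.5, 29.5]); the r=8 cylinder at (8, 16) gives a regular 8-gon of circumradius 8 (constant along its height) (area = (8/2)·8.000²·sin(360°/8) = 181.02 mm²); Taking the union: the regions partially overlap — summed areas 363.02 mm² minus the doubly-counted overlap 45.55 mm² gives 317.47 mm² — area = 317.47 mm²; the 10.5×12 cube at (-3, 13.5) contributes its full rectangle (area 126.00 mm²); Subtracting the remaining from the first: starting from the result so far (317.47 mm²), the 10.5×12 cube at (-3, 13.5) partially overlaps it — only the 58.76 mm² overlap (of its 126.00 mm²) is removed, clipping the outline — area = 258.71 mm². At z = 13.6: the cube (footprint 14×13) is included at this height (area 182.00 mm²); the cube at (11, 5) (footprint 6×6) is included at this height (area 36.00 mm²); the cube at (14, 6) (footprint 21×17.5) is included at this height (area 367.50 mm²); the cylinder at (8, 16): section is a regular 8-gon, circumradius r=8 (area = (8/2)·8.000²·sin(360°/8) = 181.02 mm²); Taking the union: the regions partially overlap — summed areas 766.52 mm² minus the doubly-counted overlap 88.20 mm² gives 678.32 mm² — area = 678.32 mm²; the cube at (-3, 13.5) (footprint 10.5×12) is included at this height (area 126.00 mm²); Taking the first minus the rest: starting from the result so far (678.32 mm²), the 10.5×12 cube at (-3, 13.5) partially overlaps it — only the 58.76 mm² overlap (of its 126.00 mm²) is removed, clipping the outline — area = 619.56 mm². Checking containment: at z = 13.6 the cross-section extends beyond the z = 8.6 cross-section by about 360.84 mm².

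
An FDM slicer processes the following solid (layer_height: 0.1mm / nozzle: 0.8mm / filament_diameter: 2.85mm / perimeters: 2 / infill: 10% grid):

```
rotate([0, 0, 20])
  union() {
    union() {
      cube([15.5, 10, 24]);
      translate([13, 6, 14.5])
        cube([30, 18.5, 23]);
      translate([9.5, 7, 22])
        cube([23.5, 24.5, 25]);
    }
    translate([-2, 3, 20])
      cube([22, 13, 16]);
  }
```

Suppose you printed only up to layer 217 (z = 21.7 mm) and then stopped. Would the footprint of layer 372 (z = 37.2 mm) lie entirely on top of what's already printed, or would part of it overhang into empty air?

Compare the two slices. At z = 21.7: the 15.5×10 cube contributes its full rectangle (area 155.00 mm²); the cube at (13, 6) (footprint 30×18.5) is included at this height (area 555.00 mm²); the cube at (9.5, 7) is absent (z outside [22, 47]); Taking the union: the regions partially overlap — summed areas 710.00 mm² minus the doubly-counted overlap 10.00 mm² gives 700.00 mm² — area = 700.00 mm²; the cube at (-2, 3) is present — its section is the full 22×13 rectangle (area 286.00 mm²); Merging all regions: the regions partially overlap — summed areas 986.00 mm² minus the doubly-counted overlap 168.50 mm² gives 817.50 mm² — area = 817.50 mm²; (rotated 20° about Z; rotation is an isometry so areas/perimeters/island counts are preserved). At z = 37.2: the cube is not intersected at this z (z outside [0, 24]); the cube at (13, 6) is present — its section is the full 30×18.5 rectangle (area 555.00 mm²); the cube at (9.5, 7) (footprint 23.5×24.5) is included at this height (area 575.75 mm²); Merging all regions: the regions partially overlap — summed areas 1130.75 mm² minus the doubly-counted overlap 350.00 mm² gives 780.75 mm² — area = 780.75 mm²; the cube at (-2, 3) does not reach this height (z outside [20, 36]); Taking the union: only the result so far is present, so the union is just that shape — area = 780.75 mm²; (rotated 20° about Z; rotation is an isometry so areas/perimeters/island counts are preserved). Checking containment: at z = 37.2 the cross-section extends beyond the z = 21.7 cross-section by about 194.25 mm².

part overhangs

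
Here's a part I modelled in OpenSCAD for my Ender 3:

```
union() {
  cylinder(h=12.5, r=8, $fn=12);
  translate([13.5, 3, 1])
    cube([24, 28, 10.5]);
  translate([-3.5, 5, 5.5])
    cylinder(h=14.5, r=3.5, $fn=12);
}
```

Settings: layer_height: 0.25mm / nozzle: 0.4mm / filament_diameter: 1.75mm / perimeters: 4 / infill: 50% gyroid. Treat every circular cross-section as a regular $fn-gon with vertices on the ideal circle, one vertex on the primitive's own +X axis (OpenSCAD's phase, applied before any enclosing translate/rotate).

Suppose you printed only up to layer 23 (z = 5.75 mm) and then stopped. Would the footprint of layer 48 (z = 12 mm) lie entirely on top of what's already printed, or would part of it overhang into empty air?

Compare the two slices. At z = 5.75: the cylinder: section is a regular 12-gon, circumradius r=8 (area = (12/2)·8.000²·sin(360°/12) = 192.00 mm²); the 24×28 cube at (13.5, 3) contributes its full rectangle (area 672.00 mm²); the r=3.5 cylinder at (-3.5, 5) contributes a regular 12-gon of circumradius 3.5 (area = (12/2)·3.500²·sin(360°/12) = 36.75 mm²); Combining (union): the regions partially overlap — summed areas 900.75 mm² minus the doubly-counted overlap 28.17 mm² gives 872.58 mm² — area = 872.58 mm². At z = 12: the r=8 cylinder gives a regular 12-gon of circumradius 8 (constant along its height) (area = (12/2)·8.000²·sin(360°/12) = 192.00 mm²); the cube at (13.5, 3) is not intersected at this z (z outside [1, 11.5]); the r=3.5 cylinder at (-3.5, 5) contributes a regular 12-gon of circumradius 3.5 (area = (12/2)·3.500²·sin(360°/12) = 36.75 mm²); Combining (union): the regions partially overlap — summed areas 228.75 mm² minus the doubly-counted overlap 28.17 mm² gives 200.58 mm² — area = 200.58 mm². Checking containment: the cross-section at z = 12 is a subset of the cross-section at z = 5.75.

entirely on top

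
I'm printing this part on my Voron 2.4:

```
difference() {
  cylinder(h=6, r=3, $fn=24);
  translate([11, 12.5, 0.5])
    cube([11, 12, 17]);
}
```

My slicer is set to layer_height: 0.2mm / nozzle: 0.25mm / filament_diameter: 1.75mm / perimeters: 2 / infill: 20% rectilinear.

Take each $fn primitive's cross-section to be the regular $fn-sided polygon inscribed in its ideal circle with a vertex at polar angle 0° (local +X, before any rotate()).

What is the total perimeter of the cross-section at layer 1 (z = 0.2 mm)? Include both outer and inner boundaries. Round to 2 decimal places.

At z = 0.2 mm: the r=3 cylinder gives a regular 24-gon of circumradius 3 (constant along its height) (perimeter = 2·24·3.000·sin(180°/24) = 18.80 mm); the cube at (11, 12.5) is not intersected at this z (z outside [0.5, 17.5]); Subtracting the remaining from the first: none of the subtracted shapes is present at this height, so the r=3 cylinder is unchanged — boundary = 18.80 mm. Overall, the cross-section is a single solid region. Total boundary length (outer) = 18.80 mm.

18.80 mm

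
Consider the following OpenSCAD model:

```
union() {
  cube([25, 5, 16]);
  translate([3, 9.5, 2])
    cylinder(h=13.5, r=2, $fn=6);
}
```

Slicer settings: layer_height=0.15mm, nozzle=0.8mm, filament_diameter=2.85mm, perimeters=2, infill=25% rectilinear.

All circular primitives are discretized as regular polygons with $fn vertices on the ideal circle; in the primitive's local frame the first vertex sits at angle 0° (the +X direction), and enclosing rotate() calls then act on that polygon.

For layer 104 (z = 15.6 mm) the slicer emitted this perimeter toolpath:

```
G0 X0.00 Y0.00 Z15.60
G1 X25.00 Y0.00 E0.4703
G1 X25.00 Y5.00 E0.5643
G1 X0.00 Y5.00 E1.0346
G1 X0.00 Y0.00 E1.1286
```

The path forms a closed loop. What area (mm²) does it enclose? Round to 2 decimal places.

Apply the shoelace formula to the sequence of (X, Y) vertices; enclosed area = 125.00 mm².

125.00 mm²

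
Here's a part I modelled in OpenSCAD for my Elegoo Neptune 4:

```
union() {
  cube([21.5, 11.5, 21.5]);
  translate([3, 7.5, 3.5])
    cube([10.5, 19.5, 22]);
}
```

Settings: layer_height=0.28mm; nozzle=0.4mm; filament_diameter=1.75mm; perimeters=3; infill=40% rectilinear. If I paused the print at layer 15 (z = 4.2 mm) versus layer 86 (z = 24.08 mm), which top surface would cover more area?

Layer 15 (z = 4.2): the cube (footprint 21.5×11.5) is included at this height (area 247.25 mm²); the 10.5×19.5 cube at (3, 7.5) contributes its full rectangle (area 204.75 mm²); Taking the union: the regions partially overlap — summed areas 452.00 mm² minus the doubly-counted overlap 42.00 mm² gives 410.00 mm² — area = 410.00 mm². So its area = 410.00 mm². Layer 86 (z = 24.08): the cube is not intersected at this z (z outside [0, 21.5]); the cube at (3, 7.5) (footprint 10.5×19.5) is included at this height (area 204.75 mm²); Combining (union): only the 10.5×19.5 cube at (3, 7.5) is present, so the union is just that shape — area = 204.75 mm². So its area = 204.75 mm². Layer 15 is larger (410.00 vs 204.75 mm²).

layer 15 (z = 4.2 mm)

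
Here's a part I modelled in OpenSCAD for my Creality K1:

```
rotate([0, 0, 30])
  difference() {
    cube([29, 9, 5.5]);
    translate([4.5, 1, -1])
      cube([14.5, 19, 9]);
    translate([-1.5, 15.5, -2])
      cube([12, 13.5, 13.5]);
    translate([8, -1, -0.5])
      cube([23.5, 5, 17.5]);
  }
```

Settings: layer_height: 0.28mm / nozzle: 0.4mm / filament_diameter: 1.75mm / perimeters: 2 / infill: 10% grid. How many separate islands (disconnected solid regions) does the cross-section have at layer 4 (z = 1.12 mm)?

2

At z = 1.12 mm: the 29×9 cube contributes its full rectangle; the 14.5×19 cube at (4.5, 1) contributes its full rectangle; the cube at (-1.5, 15.5) is present — its section is the full 12×13.5 rectangle; the cube at (8, -1) (footprint 23.5×5) is included at this height; After the difference (first − rest): starting from the 29×9 cube, the 14.5×19 cube at (4.5, 1) partially overlaps it — only the 116.00 mm² overlap (of its 275.50 mm²) is removed, clipping the outline; the 12×13.5 cube at (-1.5, 15.5) misses the remaining region (no effect); the 23.5×5 cube at (8, -1) partially overlaps it — only the 51.00 mm² overlap (of its 117.50 mm²) is removed, clipping the outline — 2 connected regions; (rotated 30° about Z; rotation is an isometry so areas/perimeters/island counts are preserved). Overall, the cross-section has 2 separate islands. Island count = 2.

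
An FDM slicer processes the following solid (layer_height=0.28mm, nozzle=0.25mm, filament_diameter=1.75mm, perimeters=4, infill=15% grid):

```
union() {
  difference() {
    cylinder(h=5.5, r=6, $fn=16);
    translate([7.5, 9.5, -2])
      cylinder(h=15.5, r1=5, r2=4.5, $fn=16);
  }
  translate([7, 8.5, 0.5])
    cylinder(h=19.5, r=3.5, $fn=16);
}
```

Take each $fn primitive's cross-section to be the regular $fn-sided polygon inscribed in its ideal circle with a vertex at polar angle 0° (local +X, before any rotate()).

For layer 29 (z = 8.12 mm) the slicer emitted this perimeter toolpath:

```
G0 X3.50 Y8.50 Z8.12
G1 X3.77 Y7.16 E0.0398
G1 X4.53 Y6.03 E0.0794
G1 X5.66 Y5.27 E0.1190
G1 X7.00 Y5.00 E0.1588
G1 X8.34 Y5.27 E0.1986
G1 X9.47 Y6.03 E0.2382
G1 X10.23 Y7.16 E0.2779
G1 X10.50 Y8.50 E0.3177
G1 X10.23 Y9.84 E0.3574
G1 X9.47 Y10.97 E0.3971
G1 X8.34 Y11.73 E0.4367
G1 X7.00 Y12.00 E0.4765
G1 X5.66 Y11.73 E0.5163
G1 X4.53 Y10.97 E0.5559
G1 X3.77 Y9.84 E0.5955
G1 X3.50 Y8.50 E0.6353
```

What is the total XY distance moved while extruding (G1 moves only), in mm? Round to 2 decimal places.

Sum the Euclidean lengths of each G1 segment: total = 21.83 mm.

21.83 mm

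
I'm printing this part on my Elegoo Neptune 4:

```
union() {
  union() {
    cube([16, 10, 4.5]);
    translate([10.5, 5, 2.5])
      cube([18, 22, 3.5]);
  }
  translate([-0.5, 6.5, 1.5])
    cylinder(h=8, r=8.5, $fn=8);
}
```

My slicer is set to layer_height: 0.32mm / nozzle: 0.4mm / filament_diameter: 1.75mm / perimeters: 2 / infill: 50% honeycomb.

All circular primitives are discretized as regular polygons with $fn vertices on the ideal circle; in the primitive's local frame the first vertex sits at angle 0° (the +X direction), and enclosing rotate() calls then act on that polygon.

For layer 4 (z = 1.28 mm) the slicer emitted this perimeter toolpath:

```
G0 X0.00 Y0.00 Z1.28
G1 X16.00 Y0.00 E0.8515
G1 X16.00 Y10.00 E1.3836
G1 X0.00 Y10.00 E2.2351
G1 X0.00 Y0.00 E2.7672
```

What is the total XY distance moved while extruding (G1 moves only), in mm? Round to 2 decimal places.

Sum the Euclidean lengths of each G1 segment: total = 52.00 mm.

52.00 mm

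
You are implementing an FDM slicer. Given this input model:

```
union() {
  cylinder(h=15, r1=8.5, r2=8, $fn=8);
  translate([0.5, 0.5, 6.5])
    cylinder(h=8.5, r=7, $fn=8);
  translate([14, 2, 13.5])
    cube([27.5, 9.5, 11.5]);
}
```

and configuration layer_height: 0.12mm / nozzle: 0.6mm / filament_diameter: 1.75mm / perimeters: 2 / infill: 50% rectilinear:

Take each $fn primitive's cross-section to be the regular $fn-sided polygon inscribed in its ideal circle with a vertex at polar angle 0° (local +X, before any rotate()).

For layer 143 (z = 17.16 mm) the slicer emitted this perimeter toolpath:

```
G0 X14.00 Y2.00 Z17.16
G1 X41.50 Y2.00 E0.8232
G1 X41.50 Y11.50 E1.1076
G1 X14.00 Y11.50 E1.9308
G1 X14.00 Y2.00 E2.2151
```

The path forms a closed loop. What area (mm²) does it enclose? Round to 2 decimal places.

261.25 mm²

Apply the shoelace formula to the sequence of (X, Y) vertices; enclosed area = 261.25 mm².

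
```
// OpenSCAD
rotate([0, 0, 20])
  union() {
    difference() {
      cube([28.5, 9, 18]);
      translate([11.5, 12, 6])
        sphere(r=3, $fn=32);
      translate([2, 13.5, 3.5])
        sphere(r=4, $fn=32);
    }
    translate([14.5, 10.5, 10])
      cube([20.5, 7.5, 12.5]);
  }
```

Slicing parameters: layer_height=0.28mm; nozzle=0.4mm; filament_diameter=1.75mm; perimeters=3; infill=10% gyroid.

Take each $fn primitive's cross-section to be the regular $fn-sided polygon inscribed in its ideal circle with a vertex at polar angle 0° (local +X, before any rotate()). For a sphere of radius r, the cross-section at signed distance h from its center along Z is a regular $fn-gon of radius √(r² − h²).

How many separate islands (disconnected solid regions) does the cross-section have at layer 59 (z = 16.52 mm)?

At z = 16.52 mm: the cube is present — its section is the full 28.5×9 rectangle; the sphere at (11.5, 12) is absent (|z−center|=10.520 > r=3); the sphere at (2, 13.5) is absent (|z−center|=13.020 > r=4); Subtracting the remaining from the first: none of the subtracted shapes is present at this height, so the 28.5×9 cube is unchanged — 1 connected region; the 20.5×7.5 cube at (14.5, 10.5) contributes its full rectangle; Merging all regions: the 2 present regions are separate (no shared area or edge), so areas and boundary lengths simply add and each stays a separate island — 2 connected regions; (whole slice rotated 20° about Z — lengths, areas and connectivity unchanged). Overall, the cross-section has 2 separate islands. Island count = 2.

2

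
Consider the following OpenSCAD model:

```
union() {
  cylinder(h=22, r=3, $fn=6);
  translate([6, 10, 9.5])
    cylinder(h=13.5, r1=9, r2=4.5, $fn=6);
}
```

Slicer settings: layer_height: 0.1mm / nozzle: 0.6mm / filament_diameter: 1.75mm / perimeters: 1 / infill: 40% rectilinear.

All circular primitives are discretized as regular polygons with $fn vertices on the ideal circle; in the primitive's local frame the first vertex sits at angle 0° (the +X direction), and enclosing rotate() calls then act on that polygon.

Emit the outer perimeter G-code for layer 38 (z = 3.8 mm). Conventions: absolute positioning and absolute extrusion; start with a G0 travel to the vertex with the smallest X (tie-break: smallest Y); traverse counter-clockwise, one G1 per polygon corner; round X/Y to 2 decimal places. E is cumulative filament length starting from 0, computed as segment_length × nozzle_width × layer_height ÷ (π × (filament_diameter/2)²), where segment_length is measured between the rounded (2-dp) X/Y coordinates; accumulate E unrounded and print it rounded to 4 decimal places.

G0 X-3.00 Y0.00 Z3.80
G1 X-1.50 Y-2.60 E0.0749
G1 X1.50 Y-2.60 E0.1497
G1 X3.00 Y0.00 E0.2246
G1 X1.50 Y2.60 E0.2995
G1 X-1.50 Y2.60 E0.3743
G1 X-3.00 Y0.00 E0.4492

At z = 3.8 mm: the cylinder: section is a regular 6-gon, circumradius r=3; the cone at (6, 10) does not reach this height (z outside [9.5, 23]); Merging all regions: only the r=3 cylinder is present, so the union is just that shape — 1 connected region. The outline is a single polygon with 6 vertices. Extrusion per mm of travel: 0.6 × 0.1 / (π × 0.875²) = 0.024945. Accumulating E over each segment gives final E = 0.4492.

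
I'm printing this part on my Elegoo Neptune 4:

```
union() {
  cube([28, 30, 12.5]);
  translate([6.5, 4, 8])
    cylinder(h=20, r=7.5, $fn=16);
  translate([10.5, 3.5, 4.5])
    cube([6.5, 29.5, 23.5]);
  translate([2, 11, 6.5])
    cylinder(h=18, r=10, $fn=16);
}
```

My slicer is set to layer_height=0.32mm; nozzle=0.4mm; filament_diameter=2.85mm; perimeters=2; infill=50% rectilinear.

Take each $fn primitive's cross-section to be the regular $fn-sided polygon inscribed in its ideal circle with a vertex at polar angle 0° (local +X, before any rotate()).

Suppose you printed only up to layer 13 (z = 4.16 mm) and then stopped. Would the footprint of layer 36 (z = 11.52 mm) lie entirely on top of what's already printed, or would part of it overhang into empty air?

Compare the two slices. At z = 4.16: the cube is present — its section is the full 28×30 rectangle (area 840.00 mm²); the cylinder at (6.5, 4) does not reach this height (z outside [8, 28]); the cube at (10.5, 3.5) is not intersected at this z (z outside [4.5, 28]); the cylinder at (2, 11) is not intersected at this z (z outside [6.5, 24.5]); Taking the union: only the 28×30 cube is present, so the union is just that shape — area = 840.00 mm². At z = 11.52: the 28×30 cube contributes its full rectangle (area 840.00 mm²); the r=7.5 cylinder at (6.5, 4) gives a regular 16-gon of circumradius 7.5 (constant along its height) (area = (16/2)·7.500²·sin(360°/16) = 172.21 mm²); the 6.5×29.5 cube at (10.5, 3.5) contributes its full rectangle (area 191.75 mm²); the r=10 cylinder at (2, 11) gives a regular 16-gon of circumradius 10 (constant along its height) (area = (16/2)·10.000²·sin(360°/16) = 306.15 mm²); Taking the union: the regions partially overlap — summed areas 1510.10 mm² minus the doubly-counted overlap 506.57 mm² gives 1003.54 mm² — area = 1003.54 mm². Checking containment: at z = 11.52 the cross-section extends beyond the z = 4.16 cross-section by about 163.54 mm².

part overhangs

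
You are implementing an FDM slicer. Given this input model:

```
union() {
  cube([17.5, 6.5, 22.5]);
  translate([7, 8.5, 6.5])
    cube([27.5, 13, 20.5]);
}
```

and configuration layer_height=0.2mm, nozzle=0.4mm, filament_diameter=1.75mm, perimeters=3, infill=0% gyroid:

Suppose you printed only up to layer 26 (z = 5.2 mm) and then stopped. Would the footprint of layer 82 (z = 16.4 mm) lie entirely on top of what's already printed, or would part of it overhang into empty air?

part overhangs

Compare the two slices. At z = 5.2: the cube (footprint 17.5×6.5) is included at this height (area 113.75 mm²); the cube at (7, 8.5) is absent (z outside [6.5, 27]); Merging all regions: only the 17.5×6.5 cube is present, so the union is just that shape — area = 113.75 mm². At z = 16.4: the cube (footprint 17.5×6.5) is included at this height (area 113.75 mm²); the cube at (7, 8.5) is present — its section is the full 27.5×13 rectangle (area 357.50 mm²); Merging all regions: the 2 present regions are separate (no shared area or edge), so areas and boundary lengths simply add and each stays a separate island — area = 471.25 mm². Checking containment: at z = 16.4 the cross-section extends beyond the z = 5.2 cross-section by about 357.50 mm².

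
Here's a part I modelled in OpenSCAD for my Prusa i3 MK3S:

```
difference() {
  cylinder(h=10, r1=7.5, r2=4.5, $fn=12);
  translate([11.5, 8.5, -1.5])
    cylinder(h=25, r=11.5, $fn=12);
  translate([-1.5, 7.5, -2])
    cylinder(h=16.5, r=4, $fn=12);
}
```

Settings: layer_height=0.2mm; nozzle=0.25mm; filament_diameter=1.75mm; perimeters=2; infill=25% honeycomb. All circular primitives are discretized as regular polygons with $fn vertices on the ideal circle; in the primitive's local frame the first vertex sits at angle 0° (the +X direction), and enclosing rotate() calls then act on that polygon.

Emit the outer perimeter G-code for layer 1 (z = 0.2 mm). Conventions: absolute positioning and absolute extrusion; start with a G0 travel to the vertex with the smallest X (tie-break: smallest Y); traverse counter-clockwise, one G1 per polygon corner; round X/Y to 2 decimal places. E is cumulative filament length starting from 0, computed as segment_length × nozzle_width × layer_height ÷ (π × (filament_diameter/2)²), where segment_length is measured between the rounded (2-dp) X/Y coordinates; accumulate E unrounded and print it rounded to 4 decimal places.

At z = 0.2 mm: the cone (r1=7.5→r2=4.5) has section circumradius 7.440 here — a regular 12-gon; the r=11.5 cylinder at (11.5, 8.5) contributes a regular 12-gon of circumradius 11.5; the r=4 cylinder at (-1.5, 7.5) gives a regular 12-gon of circumradius 4 (constant along its height); After the difference (first − rest): starting from the cone, the r=11.5 cylinder at (11.5, 8.5) partially overlaps it — only the 32.69 mm² overlap (of its 396.75 mm²) is removed, clipping the outline; the r=4 cylinder at (-1.5, 7.5) partially overlaps it — only the 15.37 mm² overlap (of its 48.00 mm²) is removed, clipping the outline — 1 connected region. The outline is a single polygon with 15 vertices. Extrusion per mm of travel: 0.25 × 0.2 / (π × 0.875²) = 0.020788. Accumulating E over each segment gives final E = 0.8997.

G0 X-7.44 Y0.00 Z0.20
G1 X-6.44 Y-3.72 E0.0801
G1 X-3.72 Y-6.44 E0.1600
G1 X0.00 Y-7.44 E0.2401
G1 X3.72 Y-6.44 E0.3202
G1 X6.44 Y-3.72 E0.4002
G1 X6.96 Y-1.78 E0.4419
G1 X5.75 Y-1.46 E0.4679
G1 X1.54 Y2.75 E0.5917
G1 X1.05 Y4.58 E0.6311
G1 X0.50 Y4.04 E0.6471
G1 X-1.50 Y3.50 E0.6902
G1 X-3.50 Y4.04 E0.7332
G1 X-4.81 Y5.35 E0.7717
G1 X-6.44 Y3.72 E0.8196
G1 X-7.44 Y0.00 E0.8997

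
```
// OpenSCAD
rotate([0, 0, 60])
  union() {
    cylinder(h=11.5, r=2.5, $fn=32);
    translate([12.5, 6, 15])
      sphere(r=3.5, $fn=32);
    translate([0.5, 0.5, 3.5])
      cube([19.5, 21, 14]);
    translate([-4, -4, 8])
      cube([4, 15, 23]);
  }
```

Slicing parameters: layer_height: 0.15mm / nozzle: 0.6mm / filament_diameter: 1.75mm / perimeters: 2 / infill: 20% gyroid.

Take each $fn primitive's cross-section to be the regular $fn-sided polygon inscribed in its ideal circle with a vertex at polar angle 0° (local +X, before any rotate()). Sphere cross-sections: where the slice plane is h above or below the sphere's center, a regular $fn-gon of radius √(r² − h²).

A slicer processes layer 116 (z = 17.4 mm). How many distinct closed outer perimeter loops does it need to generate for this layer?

At z = 17.4 mm: the cylinder is not intersected at this z (z outside [0, 11.5]); the sphere at (12.5, 6): section is a regular 32-gon, circumradius = √(r²−h²) = √(3.5²−2.4²) = 2.548; the cube at (0.5, 0.5) (footprint 19.5×21) is included at this height; the cube at (-4, -4) (footprint 4×15) is included at this height; Taking the union: the regions partially overlap (shared area 20.26 mm²), so overlapping operands fuse into one piece — 2 connected regions; (whole slice rotated 60° about Z — lengths, areas and connectivity unchanged). The result has 2 disconnected regions.

2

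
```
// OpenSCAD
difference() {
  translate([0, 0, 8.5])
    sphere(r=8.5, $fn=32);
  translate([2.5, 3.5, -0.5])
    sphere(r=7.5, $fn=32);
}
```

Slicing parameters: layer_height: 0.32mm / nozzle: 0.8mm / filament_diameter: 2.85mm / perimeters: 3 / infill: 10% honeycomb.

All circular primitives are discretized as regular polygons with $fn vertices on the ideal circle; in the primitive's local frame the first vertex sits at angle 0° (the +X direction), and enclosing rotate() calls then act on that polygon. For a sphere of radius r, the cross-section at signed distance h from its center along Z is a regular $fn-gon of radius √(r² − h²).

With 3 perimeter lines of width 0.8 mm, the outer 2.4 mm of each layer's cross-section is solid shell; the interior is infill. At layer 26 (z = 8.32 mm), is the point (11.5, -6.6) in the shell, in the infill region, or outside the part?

At z = 8.32 mm: the r=8.5 sphere contributes a regular 32-gon of circumradius √(8.5²−0.18²) = 8.498; the sphere at (2.5, 3.5) is absent (|z−center|=8.820 > r=7.5); Subtracting the remaining from the first: none of the subtracted shapes is present at this height, so the r=8.5 sphere is unchanged — 1 connected region. Overall, the cross-section is a single solid region. The nearest boundary edge runs (7.07, -4.72)→(7.85, -3.25); distance from the point to it = 4.80 mm. The point is not inside any of the regions above, so it lies outside the cross-section (4.80 mm from the nearest boundary).

outside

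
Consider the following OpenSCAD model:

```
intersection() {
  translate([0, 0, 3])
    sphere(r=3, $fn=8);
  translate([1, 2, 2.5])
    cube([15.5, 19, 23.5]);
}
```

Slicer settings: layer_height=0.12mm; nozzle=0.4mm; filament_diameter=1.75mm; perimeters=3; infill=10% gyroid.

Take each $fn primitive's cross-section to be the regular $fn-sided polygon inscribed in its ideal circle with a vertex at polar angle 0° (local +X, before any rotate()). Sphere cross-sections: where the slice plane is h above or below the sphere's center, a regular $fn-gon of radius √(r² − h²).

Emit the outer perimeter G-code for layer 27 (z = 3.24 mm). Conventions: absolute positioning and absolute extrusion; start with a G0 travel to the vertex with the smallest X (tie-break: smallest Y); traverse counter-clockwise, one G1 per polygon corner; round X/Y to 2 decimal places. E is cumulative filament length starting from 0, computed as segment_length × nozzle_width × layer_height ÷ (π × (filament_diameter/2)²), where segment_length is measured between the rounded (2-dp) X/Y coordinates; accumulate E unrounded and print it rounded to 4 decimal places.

G0 X1.00 Y2.00 Z3.24
G1 X2.16 Y2.00 E0.0231
G1 X2.11 Y2.11 E0.0256
G1 X1.00 Y2.58 E0.0496
G1 X1.00 Y2.00 E0.0612

At z = 3.24 mm: the r=3 sphere slices to a regular 8-gon of circumradius 2.990 (√(r²−h²) with h=0.24 from center); the 15.5×19 cube at (1, 2) contributes its full rectangle; After intersecting: the 15.5×19 cube at (1, 2) partially overlaps the r=3 sphere; clipping to the common part keeps 0.39 mm² — 1 connected region. The outline is a single polygon with 4 vertices. Extrusion per mm of travel: 0.4 × 0.12 / (π × 0.875²) = 0.019956. Accumulating E over each segment gives final E = 0.0612.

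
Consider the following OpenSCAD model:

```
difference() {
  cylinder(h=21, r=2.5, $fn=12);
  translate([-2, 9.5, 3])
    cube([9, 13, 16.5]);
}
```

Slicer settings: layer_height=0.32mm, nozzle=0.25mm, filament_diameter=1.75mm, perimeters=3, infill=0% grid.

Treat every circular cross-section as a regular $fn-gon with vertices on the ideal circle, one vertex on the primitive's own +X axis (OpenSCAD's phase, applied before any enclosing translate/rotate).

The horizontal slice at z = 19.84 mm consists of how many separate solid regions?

At z = 19.84 mm: the r=2.5 cylinder gives a regular 12-gon of circumradius 2.5 (constant along its height); the cube at (-2, 9.5) is not intersected at this z (z outside [3, 19.5]); After the difference (first − rest): none of the subtracted shapes is present at this height, so the r=2.5 cylinder is unchanged — 1 connected region. The result has 1 disconnected region.

1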